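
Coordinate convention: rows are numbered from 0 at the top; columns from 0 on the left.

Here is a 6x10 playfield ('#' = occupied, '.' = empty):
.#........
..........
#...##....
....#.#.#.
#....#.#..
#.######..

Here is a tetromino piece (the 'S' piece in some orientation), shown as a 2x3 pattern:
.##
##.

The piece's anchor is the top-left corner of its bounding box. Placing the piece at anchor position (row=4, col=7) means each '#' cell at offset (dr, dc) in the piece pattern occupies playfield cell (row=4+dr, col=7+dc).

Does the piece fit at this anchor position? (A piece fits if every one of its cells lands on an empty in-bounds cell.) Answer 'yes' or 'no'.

Check each piece cell at anchor (4, 7):
  offset (0,1) -> (4,8): empty -> OK
  offset (0,2) -> (4,9): empty -> OK
  offset (1,0) -> (5,7): occupied ('#') -> FAIL
  offset (1,1) -> (5,8): empty -> OK
All cells valid: no

Answer: no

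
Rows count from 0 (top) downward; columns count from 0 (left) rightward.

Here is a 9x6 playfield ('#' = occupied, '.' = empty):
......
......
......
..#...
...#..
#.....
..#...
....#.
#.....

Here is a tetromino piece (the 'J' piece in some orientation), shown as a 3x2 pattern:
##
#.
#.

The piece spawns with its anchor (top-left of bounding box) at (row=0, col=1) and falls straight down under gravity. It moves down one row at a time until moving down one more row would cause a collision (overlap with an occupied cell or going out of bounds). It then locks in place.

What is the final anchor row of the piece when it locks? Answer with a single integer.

Spawn at (row=0, col=1). Try each row:
  row 0: fits
  row 1: fits
  row 2: fits
  row 3: blocked -> lock at row 2

Answer: 2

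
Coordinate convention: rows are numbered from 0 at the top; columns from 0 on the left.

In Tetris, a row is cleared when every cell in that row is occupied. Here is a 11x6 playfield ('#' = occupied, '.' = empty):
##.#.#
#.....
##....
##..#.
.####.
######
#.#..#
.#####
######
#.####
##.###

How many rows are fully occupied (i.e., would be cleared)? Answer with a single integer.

Answer: 2

Derivation:
Check each row:
  row 0: 2 empty cells -> not full
  row 1: 5 empty cells -> not full
  row 2: 4 empty cells -> not full
  row 3: 3 empty cells -> not full
  row 4: 2 empty cells -> not full
  row 5: 0 empty cells -> FULL (clear)
  row 6: 3 empty cells -> not full
  row 7: 1 empty cell -> not full
  row 8: 0 empty cells -> FULL (clear)
  row 9: 1 empty cell -> not full
  row 10: 1 empty cell -> not full
Total rows cleared: 2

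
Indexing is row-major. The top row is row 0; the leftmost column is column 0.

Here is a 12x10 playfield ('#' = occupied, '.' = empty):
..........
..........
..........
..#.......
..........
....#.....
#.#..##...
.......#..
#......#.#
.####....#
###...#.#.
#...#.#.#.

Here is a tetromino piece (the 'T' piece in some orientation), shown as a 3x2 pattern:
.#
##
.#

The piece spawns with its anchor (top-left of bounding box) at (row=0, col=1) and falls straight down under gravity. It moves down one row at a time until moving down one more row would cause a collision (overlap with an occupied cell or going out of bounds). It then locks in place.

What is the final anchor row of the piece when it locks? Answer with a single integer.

Spawn at (row=0, col=1). Try each row:
  row 0: fits
  row 1: blocked -> lock at row 0

Answer: 0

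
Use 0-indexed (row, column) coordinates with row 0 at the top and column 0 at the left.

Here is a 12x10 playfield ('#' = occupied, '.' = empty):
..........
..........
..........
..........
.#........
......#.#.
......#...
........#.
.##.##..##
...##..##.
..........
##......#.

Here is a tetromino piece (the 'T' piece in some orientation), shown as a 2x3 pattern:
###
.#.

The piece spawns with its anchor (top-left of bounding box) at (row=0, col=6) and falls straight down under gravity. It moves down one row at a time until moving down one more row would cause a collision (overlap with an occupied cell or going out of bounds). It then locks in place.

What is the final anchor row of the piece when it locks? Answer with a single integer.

Spawn at (row=0, col=6). Try each row:
  row 0: fits
  row 1: fits
  row 2: fits
  row 3: fits
  row 4: fits
  row 5: blocked -> lock at row 4

Answer: 4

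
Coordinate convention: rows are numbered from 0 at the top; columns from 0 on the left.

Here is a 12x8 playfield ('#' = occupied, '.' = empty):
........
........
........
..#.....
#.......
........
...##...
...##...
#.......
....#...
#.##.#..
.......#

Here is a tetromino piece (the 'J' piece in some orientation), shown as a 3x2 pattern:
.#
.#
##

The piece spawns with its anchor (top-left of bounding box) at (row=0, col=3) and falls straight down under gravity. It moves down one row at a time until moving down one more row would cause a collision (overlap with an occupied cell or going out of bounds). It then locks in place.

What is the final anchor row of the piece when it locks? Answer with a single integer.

Answer: 3

Derivation:
Spawn at (row=0, col=3). Try each row:
  row 0: fits
  row 1: fits
  row 2: fits
  row 3: fits
  row 4: blocked -> lock at row 3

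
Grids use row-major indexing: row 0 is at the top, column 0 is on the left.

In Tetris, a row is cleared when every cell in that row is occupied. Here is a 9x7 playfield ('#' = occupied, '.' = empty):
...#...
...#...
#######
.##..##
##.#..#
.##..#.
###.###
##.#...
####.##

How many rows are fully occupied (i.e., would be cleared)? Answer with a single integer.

Answer: 1

Derivation:
Check each row:
  row 0: 6 empty cells -> not full
  row 1: 6 empty cells -> not full
  row 2: 0 empty cells -> FULL (clear)
  row 3: 3 empty cells -> not full
  row 4: 3 empty cells -> not full
  row 5: 4 empty cells -> not full
  row 6: 1 empty cell -> not full
  row 7: 4 empty cells -> not full
  row 8: 1 empty cell -> not full
Total rows cleared: 1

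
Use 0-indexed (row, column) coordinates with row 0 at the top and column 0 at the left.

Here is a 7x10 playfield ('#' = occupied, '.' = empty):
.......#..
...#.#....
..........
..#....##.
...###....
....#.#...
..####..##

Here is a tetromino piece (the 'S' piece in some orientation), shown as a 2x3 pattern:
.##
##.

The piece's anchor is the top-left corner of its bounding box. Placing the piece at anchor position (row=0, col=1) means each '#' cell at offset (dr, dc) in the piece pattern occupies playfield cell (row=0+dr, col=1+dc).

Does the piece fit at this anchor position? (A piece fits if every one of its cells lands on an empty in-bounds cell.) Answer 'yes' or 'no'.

Check each piece cell at anchor (0, 1):
  offset (0,1) -> (0,2): empty -> OK
  offset (0,2) -> (0,3): empty -> OK
  offset (1,0) -> (1,1): empty -> OK
  offset (1,1) -> (1,2): empty -> OK
All cells valid: yes

Answer: yes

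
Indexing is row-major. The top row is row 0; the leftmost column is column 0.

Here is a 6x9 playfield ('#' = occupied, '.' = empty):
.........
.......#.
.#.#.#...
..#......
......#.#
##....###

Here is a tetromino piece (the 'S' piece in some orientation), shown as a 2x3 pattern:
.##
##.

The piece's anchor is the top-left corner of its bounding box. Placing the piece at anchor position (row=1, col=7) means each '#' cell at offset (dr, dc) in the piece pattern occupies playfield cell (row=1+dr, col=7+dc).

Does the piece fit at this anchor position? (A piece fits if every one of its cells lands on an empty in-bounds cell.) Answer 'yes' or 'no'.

Answer: no

Derivation:
Check each piece cell at anchor (1, 7):
  offset (0,1) -> (1,8): empty -> OK
  offset (0,2) -> (1,9): out of bounds -> FAIL
  offset (1,0) -> (2,7): empty -> OK
  offset (1,1) -> (2,8): empty -> OK
All cells valid: no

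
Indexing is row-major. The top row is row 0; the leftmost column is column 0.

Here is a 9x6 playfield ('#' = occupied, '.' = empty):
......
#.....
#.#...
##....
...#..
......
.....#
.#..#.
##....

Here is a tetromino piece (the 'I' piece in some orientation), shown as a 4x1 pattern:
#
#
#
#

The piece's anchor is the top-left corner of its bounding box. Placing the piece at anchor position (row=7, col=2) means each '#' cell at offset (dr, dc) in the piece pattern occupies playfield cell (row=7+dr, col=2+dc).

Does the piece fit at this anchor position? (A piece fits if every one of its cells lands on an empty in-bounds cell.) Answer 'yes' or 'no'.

Check each piece cell at anchor (7, 2):
  offset (0,0) -> (7,2): empty -> OK
  offset (1,0) -> (8,2): empty -> OK
  offset (2,0) -> (9,2): out of bounds -> FAIL
  offset (3,0) -> (10,2): out of bounds -> FAIL
All cells valid: no

Answer: no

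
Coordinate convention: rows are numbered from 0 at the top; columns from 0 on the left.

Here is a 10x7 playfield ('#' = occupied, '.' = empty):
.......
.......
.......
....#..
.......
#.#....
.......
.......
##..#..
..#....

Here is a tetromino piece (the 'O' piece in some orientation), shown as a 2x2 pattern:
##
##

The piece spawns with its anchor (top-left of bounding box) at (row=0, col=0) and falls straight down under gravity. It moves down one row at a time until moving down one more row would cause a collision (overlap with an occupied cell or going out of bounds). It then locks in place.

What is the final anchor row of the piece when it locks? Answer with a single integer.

Answer: 3

Derivation:
Spawn at (row=0, col=0). Try each row:
  row 0: fits
  row 1: fits
  row 2: fits
  row 3: fits
  row 4: blocked -> lock at row 3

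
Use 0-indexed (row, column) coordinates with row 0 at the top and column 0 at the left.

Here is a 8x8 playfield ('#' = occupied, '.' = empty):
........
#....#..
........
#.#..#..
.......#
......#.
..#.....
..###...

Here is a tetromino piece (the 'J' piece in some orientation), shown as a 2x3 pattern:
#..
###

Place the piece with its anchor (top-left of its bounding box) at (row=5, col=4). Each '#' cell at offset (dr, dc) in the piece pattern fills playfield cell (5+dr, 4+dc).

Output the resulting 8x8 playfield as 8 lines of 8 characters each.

Answer: ........
#....#..
........
#.#..#..
.......#
....#.#.
..#.###.
..###...

Derivation:
Fill (5+0,4+0) = (5,4)
Fill (5+1,4+0) = (6,4)
Fill (5+1,4+1) = (6,5)
Fill (5+1,4+2) = (6,6)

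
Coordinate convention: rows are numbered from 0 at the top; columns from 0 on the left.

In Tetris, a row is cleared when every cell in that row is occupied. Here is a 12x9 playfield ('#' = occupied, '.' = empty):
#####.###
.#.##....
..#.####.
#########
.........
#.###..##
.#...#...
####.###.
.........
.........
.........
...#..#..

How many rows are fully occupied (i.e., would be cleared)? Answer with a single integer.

Answer: 1

Derivation:
Check each row:
  row 0: 1 empty cell -> not full
  row 1: 6 empty cells -> not full
  row 2: 4 empty cells -> not full
  row 3: 0 empty cells -> FULL (clear)
  row 4: 9 empty cells -> not full
  row 5: 3 empty cells -> not full
  row 6: 7 empty cells -> not full
  row 7: 2 empty cells -> not full
  row 8: 9 empty cells -> not full
  row 9: 9 empty cells -> not full
  row 10: 9 empty cells -> not full
  row 11: 7 empty cells -> not full
Total rows cleared: 1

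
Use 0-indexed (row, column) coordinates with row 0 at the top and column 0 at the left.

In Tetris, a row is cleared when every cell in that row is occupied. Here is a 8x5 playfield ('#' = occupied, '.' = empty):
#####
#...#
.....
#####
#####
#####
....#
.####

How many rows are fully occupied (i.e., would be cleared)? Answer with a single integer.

Check each row:
  row 0: 0 empty cells -> FULL (clear)
  row 1: 3 empty cells -> not full
  row 2: 5 empty cells -> not full
  row 3: 0 empty cells -> FULL (clear)
  row 4: 0 empty cells -> FULL (clear)
  row 5: 0 empty cells -> FULL (clear)
  row 6: 4 empty cells -> not full
  row 7: 1 empty cell -> not full
Total rows cleared: 4

Answer: 4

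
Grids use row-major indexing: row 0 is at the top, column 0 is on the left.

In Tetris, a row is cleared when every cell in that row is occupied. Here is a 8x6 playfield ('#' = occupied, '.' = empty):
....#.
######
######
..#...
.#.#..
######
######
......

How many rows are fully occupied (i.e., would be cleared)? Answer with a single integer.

Check each row:
  row 0: 5 empty cells -> not full
  row 1: 0 empty cells -> FULL (clear)
  row 2: 0 empty cells -> FULL (clear)
  row 3: 5 empty cells -> not full
  row 4: 4 empty cells -> not full
  row 5: 0 empty cells -> FULL (clear)
  row 6: 0 empty cells -> FULL (clear)
  row 7: 6 empty cells -> not full
Total rows cleared: 4

Answer: 4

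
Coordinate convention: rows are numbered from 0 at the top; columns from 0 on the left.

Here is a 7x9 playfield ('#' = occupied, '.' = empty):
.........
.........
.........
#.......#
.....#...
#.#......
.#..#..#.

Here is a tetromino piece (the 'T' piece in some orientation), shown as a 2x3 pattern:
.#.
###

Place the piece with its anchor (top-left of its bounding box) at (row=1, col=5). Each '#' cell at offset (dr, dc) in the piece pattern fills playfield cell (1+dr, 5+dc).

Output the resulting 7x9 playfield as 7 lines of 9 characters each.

Answer: .........
......#..
.....###.
#.......#
.....#...
#.#......
.#..#..#.

Derivation:
Fill (1+0,5+1) = (1,6)
Fill (1+1,5+0) = (2,5)
Fill (1+1,5+1) = (2,6)
Fill (1+1,5+2) = (2,7)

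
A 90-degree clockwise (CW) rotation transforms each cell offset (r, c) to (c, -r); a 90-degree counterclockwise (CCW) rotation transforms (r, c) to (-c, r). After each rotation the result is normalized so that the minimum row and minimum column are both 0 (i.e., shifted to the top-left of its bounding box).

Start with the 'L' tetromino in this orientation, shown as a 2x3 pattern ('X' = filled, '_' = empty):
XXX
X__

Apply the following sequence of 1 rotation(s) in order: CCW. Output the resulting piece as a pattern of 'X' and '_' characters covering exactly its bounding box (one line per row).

Answer: X_
X_
XX

Derivation:
Start:
XXX
X__
After rotation 1 (CCW):
X_
X_
XX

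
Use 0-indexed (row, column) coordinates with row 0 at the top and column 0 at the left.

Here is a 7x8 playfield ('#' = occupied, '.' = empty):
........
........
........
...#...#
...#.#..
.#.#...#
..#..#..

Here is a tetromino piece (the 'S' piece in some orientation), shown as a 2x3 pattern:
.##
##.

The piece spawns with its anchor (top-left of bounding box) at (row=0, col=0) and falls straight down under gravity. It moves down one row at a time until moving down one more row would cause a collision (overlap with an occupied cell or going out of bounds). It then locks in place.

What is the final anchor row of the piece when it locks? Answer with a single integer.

Answer: 3

Derivation:
Spawn at (row=0, col=0). Try each row:
  row 0: fits
  row 1: fits
  row 2: fits
  row 3: fits
  row 4: blocked -> lock at row 3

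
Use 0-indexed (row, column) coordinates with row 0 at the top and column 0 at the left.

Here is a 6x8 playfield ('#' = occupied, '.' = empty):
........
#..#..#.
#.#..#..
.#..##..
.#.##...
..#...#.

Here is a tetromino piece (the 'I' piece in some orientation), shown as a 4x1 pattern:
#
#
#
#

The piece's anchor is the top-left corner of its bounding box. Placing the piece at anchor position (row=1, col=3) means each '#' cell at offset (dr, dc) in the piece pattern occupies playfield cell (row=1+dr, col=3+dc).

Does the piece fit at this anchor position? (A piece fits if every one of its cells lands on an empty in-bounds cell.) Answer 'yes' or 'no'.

Check each piece cell at anchor (1, 3):
  offset (0,0) -> (1,3): occupied ('#') -> FAIL
  offset (1,0) -> (2,3): empty -> OK
  offset (2,0) -> (3,3): empty -> OK
  offset (3,0) -> (4,3): occupied ('#') -> FAIL
All cells valid: no

Answer: no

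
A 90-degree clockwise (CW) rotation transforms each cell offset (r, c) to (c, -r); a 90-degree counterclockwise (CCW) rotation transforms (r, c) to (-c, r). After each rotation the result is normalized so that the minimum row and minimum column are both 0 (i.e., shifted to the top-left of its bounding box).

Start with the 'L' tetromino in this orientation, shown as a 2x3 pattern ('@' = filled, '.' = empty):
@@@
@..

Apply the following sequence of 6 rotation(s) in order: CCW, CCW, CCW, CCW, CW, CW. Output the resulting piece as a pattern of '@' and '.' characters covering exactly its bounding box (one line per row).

Start:
@@@
@..
After rotation 1 (CCW):
@.
@.
@@
After rotation 2 (CCW):
..@
@@@
After rotation 3 (CCW):
@@
.@
.@
After rotation 4 (CCW):
@@@
@..
After rotation 5 (CW):
@@
.@
.@
After rotation 6 (CW):
..@
@@@

Answer: ..@
@@@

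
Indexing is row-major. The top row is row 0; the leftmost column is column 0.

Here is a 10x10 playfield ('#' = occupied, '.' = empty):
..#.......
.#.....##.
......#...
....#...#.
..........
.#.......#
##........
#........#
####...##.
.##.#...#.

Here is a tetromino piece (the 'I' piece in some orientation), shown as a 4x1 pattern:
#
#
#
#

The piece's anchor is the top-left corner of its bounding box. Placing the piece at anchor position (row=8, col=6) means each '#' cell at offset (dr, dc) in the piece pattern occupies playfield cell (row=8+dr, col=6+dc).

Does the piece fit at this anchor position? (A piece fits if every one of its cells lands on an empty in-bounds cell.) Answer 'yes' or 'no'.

Check each piece cell at anchor (8, 6):
  offset (0,0) -> (8,6): empty -> OK
  offset (1,0) -> (9,6): empty -> OK
  offset (2,0) -> (10,6): out of bounds -> FAIL
  offset (3,0) -> (11,6): out of bounds -> FAIL
All cells valid: no

Answer: no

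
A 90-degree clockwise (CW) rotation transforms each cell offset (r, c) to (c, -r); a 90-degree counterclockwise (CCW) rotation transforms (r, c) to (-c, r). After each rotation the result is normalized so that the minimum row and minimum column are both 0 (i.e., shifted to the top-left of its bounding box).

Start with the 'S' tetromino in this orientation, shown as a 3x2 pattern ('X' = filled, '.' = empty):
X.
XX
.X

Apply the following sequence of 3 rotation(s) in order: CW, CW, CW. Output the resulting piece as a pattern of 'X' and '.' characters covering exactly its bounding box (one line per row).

Start:
X.
XX
.X
After rotation 1 (CW):
.XX
XX.
After rotation 2 (CW):
X.
XX
.X
After rotation 3 (CW):
.XX
XX.

Answer: .XX
XX.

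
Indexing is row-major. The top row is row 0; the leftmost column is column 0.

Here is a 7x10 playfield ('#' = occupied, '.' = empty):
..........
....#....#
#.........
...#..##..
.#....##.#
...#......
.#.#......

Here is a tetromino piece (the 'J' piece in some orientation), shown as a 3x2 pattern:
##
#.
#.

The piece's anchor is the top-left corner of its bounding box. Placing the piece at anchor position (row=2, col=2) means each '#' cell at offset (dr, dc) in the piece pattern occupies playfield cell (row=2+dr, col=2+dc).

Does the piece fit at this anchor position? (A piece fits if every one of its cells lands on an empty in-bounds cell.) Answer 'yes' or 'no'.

Check each piece cell at anchor (2, 2):
  offset (0,0) -> (2,2): empty -> OK
  offset (0,1) -> (2,3): empty -> OK
  offset (1,0) -> (3,2): empty -> OK
  offset (2,0) -> (4,2): empty -> OK
All cells valid: yes

Answer: yes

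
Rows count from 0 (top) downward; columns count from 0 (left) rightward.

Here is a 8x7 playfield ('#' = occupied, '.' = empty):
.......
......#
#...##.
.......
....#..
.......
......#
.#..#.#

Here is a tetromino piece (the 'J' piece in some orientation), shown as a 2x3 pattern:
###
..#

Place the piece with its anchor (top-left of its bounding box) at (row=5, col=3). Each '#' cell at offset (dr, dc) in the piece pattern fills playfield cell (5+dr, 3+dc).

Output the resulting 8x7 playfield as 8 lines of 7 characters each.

Answer: .......
......#
#...##.
.......
....#..
...###.
.....##
.#..#.#

Derivation:
Fill (5+0,3+0) = (5,3)
Fill (5+0,3+1) = (5,4)
Fill (5+0,3+2) = (5,5)
Fill (5+1,3+2) = (6,5)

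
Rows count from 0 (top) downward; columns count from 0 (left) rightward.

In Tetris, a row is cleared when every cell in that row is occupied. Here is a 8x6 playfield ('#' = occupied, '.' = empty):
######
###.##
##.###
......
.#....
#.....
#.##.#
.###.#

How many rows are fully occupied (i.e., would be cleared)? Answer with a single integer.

Check each row:
  row 0: 0 empty cells -> FULL (clear)
  row 1: 1 empty cell -> not full
  row 2: 1 empty cell -> not full
  row 3: 6 empty cells -> not full
  row 4: 5 empty cells -> not full
  row 5: 5 empty cells -> not full
  row 6: 2 empty cells -> not full
  row 7: 2 empty cells -> not full
Total rows cleared: 1

Answer: 1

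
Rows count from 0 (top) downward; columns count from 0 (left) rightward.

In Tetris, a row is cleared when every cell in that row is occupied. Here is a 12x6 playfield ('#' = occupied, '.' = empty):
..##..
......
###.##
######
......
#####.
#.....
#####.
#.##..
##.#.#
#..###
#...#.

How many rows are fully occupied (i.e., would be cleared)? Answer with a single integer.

Check each row:
  row 0: 4 empty cells -> not full
  row 1: 6 empty cells -> not full
  row 2: 1 empty cell -> not full
  row 3: 0 empty cells -> FULL (clear)
  row 4: 6 empty cells -> not full
  row 5: 1 empty cell -> not full
  row 6: 5 empty cells -> not full
  row 7: 1 empty cell -> not full
  row 8: 3 empty cells -> not full
  row 9: 2 empty cells -> not full
  row 10: 2 empty cells -> not full
  row 11: 4 empty cells -> not full
Total rows cleared: 1

Answer: 1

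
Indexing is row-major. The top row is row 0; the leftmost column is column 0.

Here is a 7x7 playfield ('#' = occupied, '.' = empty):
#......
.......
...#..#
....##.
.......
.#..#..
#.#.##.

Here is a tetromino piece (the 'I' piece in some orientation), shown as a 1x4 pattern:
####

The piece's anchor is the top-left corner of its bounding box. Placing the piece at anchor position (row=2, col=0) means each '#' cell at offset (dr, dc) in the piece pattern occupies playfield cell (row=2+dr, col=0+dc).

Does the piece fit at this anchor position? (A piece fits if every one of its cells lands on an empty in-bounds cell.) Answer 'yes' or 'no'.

Answer: no

Derivation:
Check each piece cell at anchor (2, 0):
  offset (0,0) -> (2,0): empty -> OK
  offset (0,1) -> (2,1): empty -> OK
  offset (0,2) -> (2,2): empty -> OK
  offset (0,3) -> (2,3): occupied ('#') -> FAIL
All cells valid: no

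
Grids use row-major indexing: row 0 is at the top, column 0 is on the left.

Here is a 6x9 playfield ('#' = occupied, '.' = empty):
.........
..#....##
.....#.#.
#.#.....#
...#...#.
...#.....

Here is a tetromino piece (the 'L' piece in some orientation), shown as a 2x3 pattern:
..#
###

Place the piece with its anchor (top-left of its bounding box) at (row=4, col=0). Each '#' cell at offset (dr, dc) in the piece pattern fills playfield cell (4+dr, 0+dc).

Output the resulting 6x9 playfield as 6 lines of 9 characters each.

Answer: .........
..#....##
.....#.#.
#.#.....#
..##...#.
####.....

Derivation:
Fill (4+0,0+2) = (4,2)
Fill (4+1,0+0) = (5,0)
Fill (4+1,0+1) = (5,1)
Fill (4+1,0+2) = (5,2)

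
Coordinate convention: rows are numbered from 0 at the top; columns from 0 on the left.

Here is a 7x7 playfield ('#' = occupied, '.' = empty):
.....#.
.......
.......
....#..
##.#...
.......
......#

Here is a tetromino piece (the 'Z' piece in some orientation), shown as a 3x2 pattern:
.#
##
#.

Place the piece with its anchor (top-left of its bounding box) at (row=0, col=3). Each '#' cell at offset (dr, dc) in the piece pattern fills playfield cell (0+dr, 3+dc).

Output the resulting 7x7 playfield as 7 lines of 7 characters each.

Answer: ....##.
...##..
...#...
....#..
##.#...
.......
......#

Derivation:
Fill (0+0,3+1) = (0,4)
Fill (0+1,3+0) = (1,3)
Fill (0+1,3+1) = (1,4)
Fill (0+2,3+0) = (2,3)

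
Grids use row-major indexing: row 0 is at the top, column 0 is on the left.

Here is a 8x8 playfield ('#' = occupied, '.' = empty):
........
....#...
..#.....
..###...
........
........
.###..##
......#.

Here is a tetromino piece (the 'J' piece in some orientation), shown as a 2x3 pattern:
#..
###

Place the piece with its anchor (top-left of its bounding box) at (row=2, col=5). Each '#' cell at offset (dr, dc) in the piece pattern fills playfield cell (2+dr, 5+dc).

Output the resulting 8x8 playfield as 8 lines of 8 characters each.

Fill (2+0,5+0) = (2,5)
Fill (2+1,5+0) = (3,5)
Fill (2+1,5+1) = (3,6)
Fill (2+1,5+2) = (3,7)

Answer: ........
....#...
..#..#..
..######
........
........
.###..##
......#.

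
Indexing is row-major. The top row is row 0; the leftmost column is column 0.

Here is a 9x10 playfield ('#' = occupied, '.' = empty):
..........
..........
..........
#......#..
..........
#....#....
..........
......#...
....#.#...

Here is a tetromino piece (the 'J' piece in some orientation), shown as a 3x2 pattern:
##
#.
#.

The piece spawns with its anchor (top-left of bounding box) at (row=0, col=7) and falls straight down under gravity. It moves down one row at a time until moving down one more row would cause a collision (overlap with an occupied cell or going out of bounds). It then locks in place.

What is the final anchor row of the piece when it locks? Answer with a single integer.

Answer: 0

Derivation:
Spawn at (row=0, col=7). Try each row:
  row 0: fits
  row 1: blocked -> lock at row 0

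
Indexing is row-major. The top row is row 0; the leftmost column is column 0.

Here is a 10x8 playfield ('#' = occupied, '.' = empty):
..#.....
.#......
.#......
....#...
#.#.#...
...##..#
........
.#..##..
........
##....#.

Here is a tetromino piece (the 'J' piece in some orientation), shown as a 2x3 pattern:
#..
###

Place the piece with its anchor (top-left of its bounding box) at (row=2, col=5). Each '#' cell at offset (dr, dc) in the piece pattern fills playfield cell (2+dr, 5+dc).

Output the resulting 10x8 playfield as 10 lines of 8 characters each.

Answer: ..#.....
.#......
.#...#..
....####
#.#.#...
...##..#
........
.#..##..
........
##....#.

Derivation:
Fill (2+0,5+0) = (2,5)
Fill (2+1,5+0) = (3,5)
Fill (2+1,5+1) = (3,6)
Fill (2+1,5+2) = (3,7)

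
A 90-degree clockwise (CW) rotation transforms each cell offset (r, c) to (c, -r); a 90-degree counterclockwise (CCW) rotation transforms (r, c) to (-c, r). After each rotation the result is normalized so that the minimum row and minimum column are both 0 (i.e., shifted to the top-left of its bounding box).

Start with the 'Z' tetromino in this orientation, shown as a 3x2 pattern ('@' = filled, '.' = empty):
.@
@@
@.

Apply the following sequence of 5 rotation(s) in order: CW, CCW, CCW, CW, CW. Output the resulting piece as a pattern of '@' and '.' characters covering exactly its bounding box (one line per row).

Answer: @@.
.@@

Derivation:
Start:
.@
@@
@.
After rotation 1 (CW):
@@.
.@@
After rotation 2 (CCW):
.@
@@
@.
After rotation 3 (CCW):
@@.
.@@
After rotation 4 (CW):
.@
@@
@.
After rotation 5 (CW):
@@.
.@@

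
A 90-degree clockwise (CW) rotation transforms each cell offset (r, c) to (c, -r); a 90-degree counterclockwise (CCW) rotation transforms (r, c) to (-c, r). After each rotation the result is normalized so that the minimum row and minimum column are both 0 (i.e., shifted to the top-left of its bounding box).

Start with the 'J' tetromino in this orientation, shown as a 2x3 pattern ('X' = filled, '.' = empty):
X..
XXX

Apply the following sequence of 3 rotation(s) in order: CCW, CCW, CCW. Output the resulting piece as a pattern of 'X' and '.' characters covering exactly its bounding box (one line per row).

Answer: XX
X.
X.

Derivation:
Start:
X..
XXX
After rotation 1 (CCW):
.X
.X
XX
After rotation 2 (CCW):
XXX
..X
After rotation 3 (CCW):
XX
X.
X.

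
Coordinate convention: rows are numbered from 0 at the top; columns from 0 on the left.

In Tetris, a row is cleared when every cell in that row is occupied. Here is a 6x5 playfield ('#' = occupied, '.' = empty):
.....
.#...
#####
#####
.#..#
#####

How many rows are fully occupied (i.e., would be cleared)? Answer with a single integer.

Check each row:
  row 0: 5 empty cells -> not full
  row 1: 4 empty cells -> not full
  row 2: 0 empty cells -> FULL (clear)
  row 3: 0 empty cells -> FULL (clear)
  row 4: 3 empty cells -> not full
  row 5: 0 empty cells -> FULL (clear)
Total rows cleared: 3

Answer: 3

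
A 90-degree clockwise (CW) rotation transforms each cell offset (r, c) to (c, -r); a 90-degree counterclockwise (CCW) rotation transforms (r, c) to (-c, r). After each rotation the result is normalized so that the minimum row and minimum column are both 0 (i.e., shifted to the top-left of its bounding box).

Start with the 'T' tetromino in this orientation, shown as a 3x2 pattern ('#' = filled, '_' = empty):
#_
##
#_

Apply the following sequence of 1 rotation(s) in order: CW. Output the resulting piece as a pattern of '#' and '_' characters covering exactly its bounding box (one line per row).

Answer: ###
_#_

Derivation:
Start:
#_
##
#_
After rotation 1 (CW):
###
_#_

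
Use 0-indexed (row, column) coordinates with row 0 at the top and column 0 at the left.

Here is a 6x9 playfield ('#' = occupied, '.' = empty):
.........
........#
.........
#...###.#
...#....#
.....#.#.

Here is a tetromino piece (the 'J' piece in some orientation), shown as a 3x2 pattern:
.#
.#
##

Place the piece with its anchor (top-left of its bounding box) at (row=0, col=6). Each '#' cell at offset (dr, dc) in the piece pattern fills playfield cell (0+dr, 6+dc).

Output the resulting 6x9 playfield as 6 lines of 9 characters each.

Fill (0+0,6+1) = (0,7)
Fill (0+1,6+1) = (1,7)
Fill (0+2,6+0) = (2,6)
Fill (0+2,6+1) = (2,7)

Answer: .......#.
.......##
......##.
#...###.#
...#....#
.....#.#.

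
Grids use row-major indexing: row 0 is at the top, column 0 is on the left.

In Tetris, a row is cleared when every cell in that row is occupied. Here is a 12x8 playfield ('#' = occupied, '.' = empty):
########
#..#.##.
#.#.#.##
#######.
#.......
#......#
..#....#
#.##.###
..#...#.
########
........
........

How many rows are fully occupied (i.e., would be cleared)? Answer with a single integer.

Answer: 2

Derivation:
Check each row:
  row 0: 0 empty cells -> FULL (clear)
  row 1: 4 empty cells -> not full
  row 2: 3 empty cells -> not full
  row 3: 1 empty cell -> not full
  row 4: 7 empty cells -> not full
  row 5: 6 empty cells -> not full
  row 6: 6 empty cells -> not full
  row 7: 2 empty cells -> not full
  row 8: 6 empty cells -> not full
  row 9: 0 empty cells -> FULL (clear)
  row 10: 8 empty cells -> not full
  row 11: 8 empty cells -> not full
Total rows cleared: 2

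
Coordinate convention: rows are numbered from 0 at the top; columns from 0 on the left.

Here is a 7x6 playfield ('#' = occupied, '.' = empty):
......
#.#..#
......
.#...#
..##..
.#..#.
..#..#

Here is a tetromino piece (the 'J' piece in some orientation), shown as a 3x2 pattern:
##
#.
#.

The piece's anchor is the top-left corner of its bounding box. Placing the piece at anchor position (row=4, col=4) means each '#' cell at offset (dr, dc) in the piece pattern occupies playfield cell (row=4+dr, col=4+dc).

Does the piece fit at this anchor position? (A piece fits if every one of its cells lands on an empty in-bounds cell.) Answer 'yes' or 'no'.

Check each piece cell at anchor (4, 4):
  offset (0,0) -> (4,4): empty -> OK
  offset (0,1) -> (4,5): empty -> OK
  offset (1,0) -> (5,4): occupied ('#') -> FAIL
  offset (2,0) -> (6,4): empty -> OK
All cells valid: no

Answer: no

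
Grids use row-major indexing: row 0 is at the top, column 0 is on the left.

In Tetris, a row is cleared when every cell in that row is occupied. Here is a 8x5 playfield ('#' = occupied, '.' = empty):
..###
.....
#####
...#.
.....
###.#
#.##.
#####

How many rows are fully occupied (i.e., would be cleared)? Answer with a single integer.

Answer: 2

Derivation:
Check each row:
  row 0: 2 empty cells -> not full
  row 1: 5 empty cells -> not full
  row 2: 0 empty cells -> FULL (clear)
  row 3: 4 empty cells -> not full
  row 4: 5 empty cells -> not full
  row 5: 1 empty cell -> not full
  row 6: 2 empty cells -> not full
  row 7: 0 empty cells -> FULL (clear)
Total rows cleared: 2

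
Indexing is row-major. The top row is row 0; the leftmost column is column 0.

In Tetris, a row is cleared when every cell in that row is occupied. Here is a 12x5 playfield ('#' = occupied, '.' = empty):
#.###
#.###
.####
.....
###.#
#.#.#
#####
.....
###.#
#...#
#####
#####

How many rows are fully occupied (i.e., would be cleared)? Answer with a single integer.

Answer: 3

Derivation:
Check each row:
  row 0: 1 empty cell -> not full
  row 1: 1 empty cell -> not full
  row 2: 1 empty cell -> not full
  row 3: 5 empty cells -> not full
  row 4: 1 empty cell -> not full
  row 5: 2 empty cells -> not full
  row 6: 0 empty cells -> FULL (clear)
  row 7: 5 empty cells -> not full
  row 8: 1 empty cell -> not full
  row 9: 3 empty cells -> not full
  row 10: 0 empty cells -> FULL (clear)
  row 11: 0 empty cells -> FULL (clear)
Total rows cleared: 3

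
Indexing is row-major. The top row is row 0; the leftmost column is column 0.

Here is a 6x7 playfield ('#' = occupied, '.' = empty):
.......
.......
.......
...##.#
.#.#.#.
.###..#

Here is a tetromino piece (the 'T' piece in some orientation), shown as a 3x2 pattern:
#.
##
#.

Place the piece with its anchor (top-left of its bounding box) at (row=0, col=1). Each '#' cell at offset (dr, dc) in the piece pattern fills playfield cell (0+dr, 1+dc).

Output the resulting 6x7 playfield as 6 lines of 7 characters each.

Fill (0+0,1+0) = (0,1)
Fill (0+1,1+0) = (1,1)
Fill (0+1,1+1) = (1,2)
Fill (0+2,1+0) = (2,1)

Answer: .#.....
.##....
.#.....
...##.#
.#.#.#.
.###..#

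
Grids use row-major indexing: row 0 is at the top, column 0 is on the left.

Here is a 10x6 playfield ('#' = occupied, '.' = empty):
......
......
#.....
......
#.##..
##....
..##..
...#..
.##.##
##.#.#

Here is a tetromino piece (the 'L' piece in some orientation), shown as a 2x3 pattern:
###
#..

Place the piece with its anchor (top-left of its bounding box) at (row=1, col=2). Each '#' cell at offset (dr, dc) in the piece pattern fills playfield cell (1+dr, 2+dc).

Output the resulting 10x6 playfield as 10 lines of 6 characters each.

Answer: ......
..###.
#.#...
......
#.##..
##....
..##..
...#..
.##.##
##.#.#

Derivation:
Fill (1+0,2+0) = (1,2)
Fill (1+0,2+1) = (1,3)
Fill (1+0,2+2) = (1,4)
Fill (1+1,2+0) = (2,2)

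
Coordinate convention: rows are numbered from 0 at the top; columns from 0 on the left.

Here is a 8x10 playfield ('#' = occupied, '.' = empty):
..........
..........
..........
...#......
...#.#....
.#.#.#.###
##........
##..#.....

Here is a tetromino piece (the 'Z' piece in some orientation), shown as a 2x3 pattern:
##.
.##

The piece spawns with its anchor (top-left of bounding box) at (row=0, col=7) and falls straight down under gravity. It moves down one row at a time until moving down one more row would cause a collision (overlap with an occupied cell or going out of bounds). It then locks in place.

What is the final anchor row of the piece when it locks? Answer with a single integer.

Answer: 3

Derivation:
Spawn at (row=0, col=7). Try each row:
  row 0: fits
  row 1: fits
  row 2: fits
  row 3: fits
  row 4: blocked -> lock at row 3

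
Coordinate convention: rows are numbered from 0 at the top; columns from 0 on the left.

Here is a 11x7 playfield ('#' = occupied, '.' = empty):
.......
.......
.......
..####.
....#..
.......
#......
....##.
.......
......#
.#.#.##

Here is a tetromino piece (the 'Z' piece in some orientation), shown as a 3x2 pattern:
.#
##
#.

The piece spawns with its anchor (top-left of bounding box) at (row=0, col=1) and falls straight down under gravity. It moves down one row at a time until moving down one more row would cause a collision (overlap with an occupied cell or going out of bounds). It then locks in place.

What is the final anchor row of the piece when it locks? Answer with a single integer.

Spawn at (row=0, col=1). Try each row:
  row 0: fits
  row 1: fits
  row 2: blocked -> lock at row 1

Answer: 1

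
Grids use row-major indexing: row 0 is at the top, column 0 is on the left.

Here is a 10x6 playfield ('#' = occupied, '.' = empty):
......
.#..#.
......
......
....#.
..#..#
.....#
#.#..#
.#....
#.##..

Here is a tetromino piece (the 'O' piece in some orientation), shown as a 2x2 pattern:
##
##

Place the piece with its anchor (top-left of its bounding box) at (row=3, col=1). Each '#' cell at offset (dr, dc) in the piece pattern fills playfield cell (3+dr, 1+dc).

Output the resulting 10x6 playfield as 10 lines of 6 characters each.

Fill (3+0,1+0) = (3,1)
Fill (3+0,1+1) = (3,2)
Fill (3+1,1+0) = (4,1)
Fill (3+1,1+1) = (4,2)

Answer: ......
.#..#.
......
.##...
.##.#.
..#..#
.....#
#.#..#
.#....
#.##..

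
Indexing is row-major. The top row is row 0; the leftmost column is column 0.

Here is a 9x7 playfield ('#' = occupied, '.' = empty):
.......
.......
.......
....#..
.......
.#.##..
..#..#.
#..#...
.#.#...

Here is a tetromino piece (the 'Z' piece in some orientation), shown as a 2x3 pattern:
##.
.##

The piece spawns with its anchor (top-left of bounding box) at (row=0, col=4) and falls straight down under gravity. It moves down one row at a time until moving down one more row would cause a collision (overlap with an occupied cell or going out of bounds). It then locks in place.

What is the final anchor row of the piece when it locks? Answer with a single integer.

Answer: 2

Derivation:
Spawn at (row=0, col=4). Try each row:
  row 0: fits
  row 1: fits
  row 2: fits
  row 3: blocked -> lock at row 2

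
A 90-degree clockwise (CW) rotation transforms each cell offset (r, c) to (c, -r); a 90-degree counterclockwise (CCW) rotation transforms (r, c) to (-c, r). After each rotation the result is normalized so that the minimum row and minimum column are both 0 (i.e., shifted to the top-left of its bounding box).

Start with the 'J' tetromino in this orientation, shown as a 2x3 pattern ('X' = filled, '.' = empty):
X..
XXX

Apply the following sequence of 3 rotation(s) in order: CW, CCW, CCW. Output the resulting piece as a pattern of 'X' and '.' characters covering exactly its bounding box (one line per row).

Answer: .X
.X
XX

Derivation:
Start:
X..
XXX
After rotation 1 (CW):
XX
X.
X.
After rotation 2 (CCW):
X..
XXX
After rotation 3 (CCW):
.X
.X
XX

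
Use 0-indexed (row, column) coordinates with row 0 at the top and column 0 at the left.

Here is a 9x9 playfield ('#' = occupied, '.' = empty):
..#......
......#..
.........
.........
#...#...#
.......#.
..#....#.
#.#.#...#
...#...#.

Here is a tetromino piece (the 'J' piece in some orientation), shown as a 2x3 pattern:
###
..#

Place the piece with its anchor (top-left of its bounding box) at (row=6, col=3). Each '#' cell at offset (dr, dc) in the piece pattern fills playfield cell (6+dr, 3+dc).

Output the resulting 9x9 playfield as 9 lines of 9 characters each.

Answer: ..#......
......#..
.........
.........
#...#...#
.......#.
..####.#.
#.#.##..#
...#...#.

Derivation:
Fill (6+0,3+0) = (6,3)
Fill (6+0,3+1) = (6,4)
Fill (6+0,3+2) = (6,5)
Fill (6+1,3+2) = (7,5)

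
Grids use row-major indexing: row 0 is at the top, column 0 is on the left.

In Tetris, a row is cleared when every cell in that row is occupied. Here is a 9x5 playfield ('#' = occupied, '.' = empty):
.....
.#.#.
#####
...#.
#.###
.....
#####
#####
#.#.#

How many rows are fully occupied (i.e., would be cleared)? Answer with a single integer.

Check each row:
  row 0: 5 empty cells -> not full
  row 1: 3 empty cells -> not full
  row 2: 0 empty cells -> FULL (clear)
  row 3: 4 empty cells -> not full
  row 4: 1 empty cell -> not full
  row 5: 5 empty cells -> not full
  row 6: 0 empty cells -> FULL (clear)
  row 7: 0 empty cells -> FULL (clear)
  row 8: 2 empty cells -> not full
Total rows cleared: 3

Answer: 3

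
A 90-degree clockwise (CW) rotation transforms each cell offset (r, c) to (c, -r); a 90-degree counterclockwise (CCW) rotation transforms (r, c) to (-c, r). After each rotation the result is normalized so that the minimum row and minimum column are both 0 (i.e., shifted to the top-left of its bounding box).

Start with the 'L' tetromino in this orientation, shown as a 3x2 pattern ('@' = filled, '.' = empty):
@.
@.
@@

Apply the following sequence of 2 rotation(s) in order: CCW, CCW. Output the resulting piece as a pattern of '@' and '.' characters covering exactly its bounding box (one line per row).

Start:
@.
@.
@@
After rotation 1 (CCW):
..@
@@@
After rotation 2 (CCW):
@@
.@
.@

Answer: @@
.@
.@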